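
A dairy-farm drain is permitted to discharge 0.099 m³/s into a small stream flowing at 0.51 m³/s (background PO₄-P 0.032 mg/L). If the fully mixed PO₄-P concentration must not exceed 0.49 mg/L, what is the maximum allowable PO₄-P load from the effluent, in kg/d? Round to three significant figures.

24.4 kg/d

Mass balance at the limit: 0.5100·0.03200 + 0.09900·Cₑ = 0.6090·0.49 → Cₑ = 2.849 mg/L.
Load = 0.09900 m³/s × 2.849 g/m³ × 86 400 s/d = 24.37 kg/d.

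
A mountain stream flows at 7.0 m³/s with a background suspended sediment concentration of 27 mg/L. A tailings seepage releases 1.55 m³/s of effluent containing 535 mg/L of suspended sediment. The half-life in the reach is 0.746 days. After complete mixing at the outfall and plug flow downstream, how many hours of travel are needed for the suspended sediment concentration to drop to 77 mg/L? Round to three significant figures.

Flow-weighted average: C = (7.000·27.00 + 1.550·535.0) / 8.550 = 1018/8.550 = 119.1 mg/L.
Half-life 0.746 d → k = ln 2 / 0.746 = 0.9292 d⁻¹.
119.1·exp(−k·t) = 77 → t = ln(119.1/77)/k = 40550 s = 11.26 h.

11.3 h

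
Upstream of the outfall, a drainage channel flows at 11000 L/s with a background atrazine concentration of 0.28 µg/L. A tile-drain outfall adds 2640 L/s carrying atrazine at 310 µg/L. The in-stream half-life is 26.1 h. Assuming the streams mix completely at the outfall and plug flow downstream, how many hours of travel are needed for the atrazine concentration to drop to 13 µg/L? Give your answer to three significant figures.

57.7 h

Flow-weighted average: C = (11000·0.2800 + 2640·310.0) / 13640 = 821500/13640 = 60.23 µg/L.
Half-life 26.1 h → k = ln 2 / 26.1 = 0.02656 h⁻¹ = 0.6374 d⁻¹.
60.23·exp(−k·t) = 13 → t = ln(60.23/13)/k = 207800 s = 57.73 h.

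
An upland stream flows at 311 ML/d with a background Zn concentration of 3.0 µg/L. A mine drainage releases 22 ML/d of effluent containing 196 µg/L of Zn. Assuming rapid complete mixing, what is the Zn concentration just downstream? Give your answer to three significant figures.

Flow-weighted average: C = (311.0·3.000 + 22.00·196.0) / 333.0 = 5245/333.0 = 15.75 µg/L.

15.8 µg/L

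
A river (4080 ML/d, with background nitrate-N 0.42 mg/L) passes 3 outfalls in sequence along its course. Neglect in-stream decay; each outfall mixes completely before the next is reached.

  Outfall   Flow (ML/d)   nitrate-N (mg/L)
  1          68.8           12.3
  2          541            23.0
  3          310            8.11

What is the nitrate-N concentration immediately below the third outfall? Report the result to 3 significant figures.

After outfall 1: Q = 4080 + 68.80 = 4149 ML/d; C = (4080·0.4200 + 68.80·12.30)/4149 = 0.6170 mg/L.
After outfall 2: Q = 4149 + 541.0 = 4690 ML/d; C = (4149·0.6170 + 541.0·23.00)/4690 = 3.199 mg/L.
After outfall 3: Q = 4690 + 310.0 = 5000 ML/d; C = (4690·3.199 + 310.0·8.110)/5000 = 3.504 mg/L.

3.50 mg/L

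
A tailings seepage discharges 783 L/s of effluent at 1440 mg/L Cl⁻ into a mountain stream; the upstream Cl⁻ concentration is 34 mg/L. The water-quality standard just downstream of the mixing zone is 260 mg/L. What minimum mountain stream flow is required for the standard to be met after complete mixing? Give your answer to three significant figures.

4090 L/s

Set C_mix = 260: (Q·34.00 + 783.0·1440) / (Q + 783.0) = 260
→ Q = 783.0·(1440 − 260)/(260 − 34.00) = 4088 L/s.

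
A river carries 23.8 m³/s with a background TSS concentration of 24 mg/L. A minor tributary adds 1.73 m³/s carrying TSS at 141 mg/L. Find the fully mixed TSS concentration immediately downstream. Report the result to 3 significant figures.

After mixing, C = (23.80·24.00 + 1.730·141.0) / 25.53 = 815.1/25.53 = 31.93 mg/L.

31.9 mg/L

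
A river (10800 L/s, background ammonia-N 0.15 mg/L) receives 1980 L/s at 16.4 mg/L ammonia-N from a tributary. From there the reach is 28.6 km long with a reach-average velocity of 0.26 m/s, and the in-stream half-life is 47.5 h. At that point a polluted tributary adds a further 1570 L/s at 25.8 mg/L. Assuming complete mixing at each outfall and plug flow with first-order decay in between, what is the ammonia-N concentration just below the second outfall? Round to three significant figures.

4.34 mg/L

Flow-weighted average: C = (10800·0.1500 + 1980·16.40) / 12780 = 34090/12780 = 2.668 mg/L; combined flow 12780 L/s.
Travel time t = 28.6·1000 / 0.26 = 110000 s = 30.56 h.
Half-life 47.5 h → k = ln 2 / 47.5 = 0.01459 h⁻¹ = 0.3502 d⁻¹.
Applying C = C₀e^(−kt): 2.668 × 0.6403 = 1.708 mg/L.
At the second outfall, C = (12780·1.708 + 1570·25.80) / (12780 + 1570) = 4.344 mg/L.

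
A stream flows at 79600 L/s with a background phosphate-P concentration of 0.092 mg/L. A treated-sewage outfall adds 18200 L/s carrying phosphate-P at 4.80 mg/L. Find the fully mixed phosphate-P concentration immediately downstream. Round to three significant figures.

Conservation of mass: C = (79600·0.09200 + 18200·4.800) / 97800 = 94680/97800 = 0.9681 mg/L.

0.968 mg/L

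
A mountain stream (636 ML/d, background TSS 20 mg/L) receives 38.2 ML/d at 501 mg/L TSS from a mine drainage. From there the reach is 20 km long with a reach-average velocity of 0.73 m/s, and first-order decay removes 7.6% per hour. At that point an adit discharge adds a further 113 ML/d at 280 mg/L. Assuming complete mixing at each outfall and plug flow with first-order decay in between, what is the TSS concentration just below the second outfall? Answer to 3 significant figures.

62.4 mg/L

Conservation of mass: C = (636.0·20.00 + 38.20·501.0) / 674.2 = 31860/674.2 = 47.25 mg/L; combined flow 674.2 ML/d.
Travel time t = 20·1000 / 0.73 = 27400 s = 7.610 h.
7.6%/h lost → k = −ln(1 − 0.076) = 0.07904 h⁻¹.
First-order decay: C = 47.25·exp(−k·t) = 47.25·0.5480 = 25.89 mg/L.
Second outfall: C = (674.2·25.89 + 113.0·280.0)/787.2 = 62.37 mg/L.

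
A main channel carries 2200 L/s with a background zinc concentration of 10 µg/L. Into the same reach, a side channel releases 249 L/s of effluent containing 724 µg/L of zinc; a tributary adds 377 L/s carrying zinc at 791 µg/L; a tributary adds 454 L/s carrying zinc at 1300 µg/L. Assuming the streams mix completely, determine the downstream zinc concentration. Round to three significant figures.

333 µg/L

After mixing, C = (2200·10.00 + 249.0·724.0 + 377.0·791.0 + 454.0·1300) / 3280 = 1091000/3280 = 332.5 µg/L.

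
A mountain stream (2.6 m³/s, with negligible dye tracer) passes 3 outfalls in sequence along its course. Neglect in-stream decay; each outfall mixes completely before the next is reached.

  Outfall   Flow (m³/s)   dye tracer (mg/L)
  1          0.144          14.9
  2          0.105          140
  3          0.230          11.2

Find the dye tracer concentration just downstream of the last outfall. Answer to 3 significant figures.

Below outfall 1: Q → 2.744 m³/s, C = (2.600·0 + 0.1440·14.90)/2.744 = 0.7819 mg/L.
Below outfall 2: Q → 2.849 m³/s, C = (2.744·0.7819 + 0.1050·140.0)/2.849 = 5.913 mg/L.
Below outfall 3: Q → 3.079 m³/s, C = (2.849·5.913 + 0.2300·11.20)/3.079 = 6.308 mg/L.

6.31 mg/L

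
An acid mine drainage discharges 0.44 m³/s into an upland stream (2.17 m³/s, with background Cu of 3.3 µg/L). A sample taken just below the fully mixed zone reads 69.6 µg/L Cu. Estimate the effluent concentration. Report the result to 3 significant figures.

397 µg/L

Mass balance: 2.170·3.300 + 0.4400·Cₑ = 2.610·69.60
→ Cₑ = (2.610·69.60 − 2.170·3.300) / 0.4400 = 396.6 µg/L.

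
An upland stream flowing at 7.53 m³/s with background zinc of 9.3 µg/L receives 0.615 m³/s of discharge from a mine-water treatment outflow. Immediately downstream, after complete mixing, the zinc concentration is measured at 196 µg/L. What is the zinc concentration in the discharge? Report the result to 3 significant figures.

Mass balance: 7.530·9.300 + 0.6150·Cₑ = 8.145·196.0
→ Cₑ = (8.145·196.0 − 7.530·9.300) / 0.6150 = 2482 µg/L.

2480 µg/L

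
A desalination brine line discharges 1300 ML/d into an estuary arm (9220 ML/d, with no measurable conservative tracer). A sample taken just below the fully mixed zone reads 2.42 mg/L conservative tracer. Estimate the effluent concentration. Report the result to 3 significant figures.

Mass balance: 9220·0 + 1300·Cₑ = 10520·2.420
→ Cₑ = (10520·2.420 − 9220·0) / 1300 = 19.58 mg/L.

19.6 mg/L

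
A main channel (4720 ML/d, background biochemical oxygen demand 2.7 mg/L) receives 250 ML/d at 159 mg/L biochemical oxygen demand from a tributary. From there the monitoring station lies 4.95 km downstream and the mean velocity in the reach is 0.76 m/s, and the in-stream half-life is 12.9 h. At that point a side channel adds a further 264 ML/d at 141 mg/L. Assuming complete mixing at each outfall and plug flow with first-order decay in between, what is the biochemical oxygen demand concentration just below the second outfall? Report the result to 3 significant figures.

After mixing, C = (4720·2.700 + 250.0·159.0) / 4970 = 52490/4970 = 10.56 mg/L; combined flow 4970 ML/d.
Travel time t = 4.95·1000 / 0.76 = 6513 s = 1.809 h.
Half-life 12.9 h → k = ln 2 / 12.9 = 0.05373 h⁻¹ = 1.290 d⁻¹.
After decay, C = 10.56 × e^(−kt) = 10.56 × 0.9074 = 9.584 mg/L.
Second outfall: C = (4970·9.584 + 264.0·141.0)/5234 = 16.21 mg/L.

16.2 mg/L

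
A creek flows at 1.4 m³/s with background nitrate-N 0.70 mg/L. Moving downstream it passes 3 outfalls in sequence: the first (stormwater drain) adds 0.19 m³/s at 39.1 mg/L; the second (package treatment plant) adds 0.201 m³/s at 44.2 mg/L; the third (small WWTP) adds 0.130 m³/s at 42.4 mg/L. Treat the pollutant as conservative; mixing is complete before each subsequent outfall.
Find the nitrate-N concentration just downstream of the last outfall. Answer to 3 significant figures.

After outfall 1: Q = 1.400 + 0.1900 = 1.590 m³/s; C = (1.400·0.7000 + 0.1900·39.10)/1.590 = 5.289 mg/L.
After outfall 2: Q = 1.590 + 0.2010 = 1.791 m³/s; C = (1.590·5.289 + 0.2010·44.20)/1.791 = 9.656 mg/L.
After outfall 3: Q = 1.791 + 0.1300 = 1.921 m³/s; C = (1.791·9.656 + 0.1300·42.40)/1.921 = 11.87 mg/L.

11.9 mg/L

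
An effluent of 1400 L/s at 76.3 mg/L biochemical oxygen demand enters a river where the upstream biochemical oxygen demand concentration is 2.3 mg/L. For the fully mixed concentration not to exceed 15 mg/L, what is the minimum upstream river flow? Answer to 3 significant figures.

Set C_mix = 15: (Q·2.300 + 1400·76.30) / (Q + 1400) = 15
→ Q = 1400·(76.30 − 15)/(15 − 2.300) = 6757 L/s.

6760 L/s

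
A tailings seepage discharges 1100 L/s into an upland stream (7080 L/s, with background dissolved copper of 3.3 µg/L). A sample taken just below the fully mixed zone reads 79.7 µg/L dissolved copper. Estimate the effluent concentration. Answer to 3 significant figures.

Mass balance: 7080·3.300 + 1100·Cₑ = 8180·79.70
→ Cₑ = (8180·79.70 − 7080·3.300) / 1100 = 571.4 µg/L.

571 µg/L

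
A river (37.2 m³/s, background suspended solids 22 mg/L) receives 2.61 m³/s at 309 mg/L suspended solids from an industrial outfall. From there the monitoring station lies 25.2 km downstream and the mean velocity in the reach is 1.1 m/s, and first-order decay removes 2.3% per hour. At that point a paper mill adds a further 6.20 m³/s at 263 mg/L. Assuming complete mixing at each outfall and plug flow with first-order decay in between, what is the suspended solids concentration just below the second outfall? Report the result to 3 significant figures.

Conservation of mass: C = (37.20·22.00 + 2.610·309.0) / 39.81 = 1625/39.81 = 40.82 mg/L; combined flow 39.81 m³/s.
Travel time t = 25.2·1000 / 1.1 = 22910 s = 6.364 h.
2.3%/h lost → k = −ln(1 − 0.023) = 0.02327 h⁻¹.
Applying C = C₀e^(−kt): 40.82 × 0.8624 = 35.20 mg/L.
At the second outfall, C = (39.81·35.20 + 6.200·263.0) / (39.81 + 6.200) = 65.90 mg/L.

65.9 mg/L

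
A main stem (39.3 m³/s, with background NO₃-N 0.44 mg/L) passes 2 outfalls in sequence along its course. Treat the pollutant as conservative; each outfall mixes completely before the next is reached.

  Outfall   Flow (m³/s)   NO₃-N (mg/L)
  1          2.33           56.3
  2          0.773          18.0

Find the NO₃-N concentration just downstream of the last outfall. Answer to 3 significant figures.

Outfall 1: combined Q = 41.63 m³/s; C = (39.30·0.4400 + 2.330·56.30)/41.63 = 3.566 mg/L.
Outfall 2: combined Q = 42.40 m³/s; C = (41.63·3.566 + 0.7730·18.00)/42.40 = 3.830 mg/L.

3.83 mg/L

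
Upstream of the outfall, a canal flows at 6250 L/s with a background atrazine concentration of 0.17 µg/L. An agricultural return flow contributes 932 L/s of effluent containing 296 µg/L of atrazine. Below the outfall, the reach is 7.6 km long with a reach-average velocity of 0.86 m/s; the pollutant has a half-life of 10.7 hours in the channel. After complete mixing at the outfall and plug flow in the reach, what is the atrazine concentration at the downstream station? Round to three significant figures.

32.9 µg/L

Mixed concentration C = ΣQC/ΣQ = (6250·0.1700 + 932.0·296.0) / 7182 = 276900/7182 = 38.56 µg/L.
Travel time t = 7.6·1000 / 0.86 = 8837 s = 2.455 h.
Half-life 10.7 h → k = ln 2 / 10.7 = 0.06478 h⁻¹ = 1.555 d⁻¹.
First-order decay: C = 38.56·exp(−k·t) = 38.56·0.8530 = 32.89 µg/L.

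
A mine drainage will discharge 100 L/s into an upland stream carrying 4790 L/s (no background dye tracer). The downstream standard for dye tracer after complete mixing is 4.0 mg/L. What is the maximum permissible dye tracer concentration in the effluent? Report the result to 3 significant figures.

196 mg/L

At the limit, (Qr·Cr + Qe·Cₑ)/(Qr + Qe) = 4.0:
Cₑ = (4890·4.0 − 4790·0) / 100.0 = 195.6 mg/L.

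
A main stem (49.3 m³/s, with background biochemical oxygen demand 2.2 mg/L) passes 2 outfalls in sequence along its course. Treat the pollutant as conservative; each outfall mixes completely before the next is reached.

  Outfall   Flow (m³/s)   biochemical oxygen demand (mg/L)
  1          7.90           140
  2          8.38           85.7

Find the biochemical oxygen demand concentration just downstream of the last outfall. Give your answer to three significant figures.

After outfall 1: Q = 49.30 + 7.900 = 57.20 m³/s; C = (49.30·2.200 + 7.900·140.0)/57.20 = 21.23 mg/L.
After outfall 2: Q = 57.20 + 8.380 = 65.58 m³/s; C = (57.20·21.23 + 8.380·85.70)/65.58 = 29.47 mg/L.

29.5 mg/L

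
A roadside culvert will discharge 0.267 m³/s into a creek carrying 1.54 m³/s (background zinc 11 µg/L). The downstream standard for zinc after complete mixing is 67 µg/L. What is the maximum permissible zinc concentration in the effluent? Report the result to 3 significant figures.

At the limit, (Qr·Cr + Qe·Cₑ)/(Qr + Qe) = 67:
Cₑ = (1.807·67 − 1.540·11.00) / 0.2670 = 390.0 µg/L.

390 µg/L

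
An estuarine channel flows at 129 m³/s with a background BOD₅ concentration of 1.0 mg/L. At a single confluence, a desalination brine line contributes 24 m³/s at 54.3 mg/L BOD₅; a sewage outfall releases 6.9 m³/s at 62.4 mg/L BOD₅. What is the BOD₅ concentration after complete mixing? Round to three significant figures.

Flow-weighted average: C = (129.0·1.000 + 24.00·54.30 + 6.900·62.40) / 159.9 = 1863/159.9 = 11.65 mg/L.

11.6 mg/L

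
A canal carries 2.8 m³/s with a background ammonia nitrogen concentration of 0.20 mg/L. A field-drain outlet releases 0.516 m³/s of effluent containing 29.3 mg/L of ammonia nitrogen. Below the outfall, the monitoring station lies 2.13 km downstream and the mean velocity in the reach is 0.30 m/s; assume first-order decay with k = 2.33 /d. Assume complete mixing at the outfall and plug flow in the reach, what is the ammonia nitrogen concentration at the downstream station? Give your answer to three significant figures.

Flow-weighted average: C = (2.800·0.2000 + 0.5160·29.30) / 3.316 = 15.68/3.316 = 4.728 mg/L.
Travel time t = 2.13·1000 / 0.30 = 7100 s = 1.972 h.
Applying C = C₀e^(−kt): 4.728 × 0.8257 = 3.904 mg/L.

3.90 mg/L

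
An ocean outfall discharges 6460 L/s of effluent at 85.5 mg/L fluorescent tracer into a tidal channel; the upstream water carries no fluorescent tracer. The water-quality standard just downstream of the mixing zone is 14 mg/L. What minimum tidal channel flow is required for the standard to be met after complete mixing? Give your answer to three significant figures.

33000 L/s

Set C_mix = 14: (Q·0 + 6460·85.50) / (Q + 6460) = 14
→ Q = 6460·(85.50 − 14)/(14 − 0) = 32990 L/s.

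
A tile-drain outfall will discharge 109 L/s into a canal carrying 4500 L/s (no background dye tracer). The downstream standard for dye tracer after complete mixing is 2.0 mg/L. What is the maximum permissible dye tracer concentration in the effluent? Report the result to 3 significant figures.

At the limit, (Qr·Cr + Qe·Cₑ)/(Qr + Qe) = 2.0:
Cₑ = (4609·2.0 − 4500·0) / 109.0 = 84.57 mg/L.

84.6 mg/L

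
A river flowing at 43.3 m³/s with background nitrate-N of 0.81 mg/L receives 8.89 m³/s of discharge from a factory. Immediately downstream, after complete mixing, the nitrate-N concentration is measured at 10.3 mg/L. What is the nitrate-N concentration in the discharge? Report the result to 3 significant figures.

Mass balance: 43.30·0.8100 + 8.890·Cₑ = 52.19·10.30
→ Cₑ = (52.19·10.30 − 43.30·0.8100) / 8.890 = 56.52 mg/L.

56.5 mg/L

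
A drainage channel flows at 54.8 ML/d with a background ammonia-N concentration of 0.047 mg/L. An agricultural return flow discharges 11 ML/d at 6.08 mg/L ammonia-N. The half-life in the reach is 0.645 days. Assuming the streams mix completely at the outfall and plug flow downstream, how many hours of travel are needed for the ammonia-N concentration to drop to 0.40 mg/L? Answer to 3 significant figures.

Conservation of mass: C = (54.80·0.04700 + 11.00·6.080) / 65.80 = 69.46/65.80 = 1.056 mg/L.
Half-life 0.645 d → k = ln 2 / 0.645 = 1.075 d⁻¹.
1.056·exp(−k·t) = 0.40 → t = ln(1.056/0.40)/k = 78020 s = 21.67 h.

21.7 h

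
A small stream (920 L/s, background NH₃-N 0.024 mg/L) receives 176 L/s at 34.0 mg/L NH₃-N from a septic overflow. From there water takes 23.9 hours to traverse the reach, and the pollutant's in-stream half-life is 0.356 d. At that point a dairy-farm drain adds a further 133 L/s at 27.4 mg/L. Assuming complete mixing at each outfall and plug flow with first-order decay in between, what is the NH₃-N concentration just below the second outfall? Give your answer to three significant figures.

Mass balance: C = (920.0·0.02400 + 176.0·34.00) / 1096 = 6006/1096 = 5.480 mg/L; combined flow 1096 L/s.
Half-life 0.356 d → k = ln 2 / 0.356 = 1.947 d⁻¹.
After decay, C = 5.480 × e^(−kt) = 5.480 × 0.1439 = 0.7883 mg/L.
At the second outfall, C = (1096·0.7883 + 133.0·27.40) / (1096 + 133.0) = 3.668 mg/L.

3.67 mg/L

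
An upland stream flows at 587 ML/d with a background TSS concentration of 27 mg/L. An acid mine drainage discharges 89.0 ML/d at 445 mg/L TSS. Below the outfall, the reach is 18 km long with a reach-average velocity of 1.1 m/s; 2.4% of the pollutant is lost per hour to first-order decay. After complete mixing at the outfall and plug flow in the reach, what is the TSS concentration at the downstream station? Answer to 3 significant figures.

73.5 mg/L

Mass balance: C = (587.0·27.00 + 89.00·445.0) / 676.0 = 55450/676.0 = 82.03 mg/L.
Travel time t = 18·1000 / 1.1 = 16360 s = 4.545 h.
2.4%/h lost → k = −ln(1 − 0.024) = 0.02429 h⁻¹.
Decay over the reach: 82.03·exp(−kt) = 82.03·0.8955 = 73.46 mg/L.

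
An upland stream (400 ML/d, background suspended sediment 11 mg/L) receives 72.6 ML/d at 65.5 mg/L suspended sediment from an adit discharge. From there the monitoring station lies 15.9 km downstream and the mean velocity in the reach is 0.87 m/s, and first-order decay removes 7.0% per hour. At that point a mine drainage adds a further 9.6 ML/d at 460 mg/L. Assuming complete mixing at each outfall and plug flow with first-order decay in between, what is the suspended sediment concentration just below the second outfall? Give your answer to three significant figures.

Mixed concentration C = ΣQC/ΣQ = (400.0·11.00 + 72.60·65.50) / 472.6 = 9155/472.6 = 19.37 mg/L; combined flow 472.6 ML/d.
Travel time t = 15.9·1000 / 0.87 = 18280 s = 5.077 h.
7.0%/h lost → k = −ln(1 − 0.07) = 0.07257 h⁻¹.
Applying C = C₀e^(−kt): 19.37 × 0.6918 = 13.40 mg/L.
At the second outfall, C = (472.6·13.40 + 9.600·460.0) / (472.6 + 9.600) = 22.29 mg/L.

22.3 mg/L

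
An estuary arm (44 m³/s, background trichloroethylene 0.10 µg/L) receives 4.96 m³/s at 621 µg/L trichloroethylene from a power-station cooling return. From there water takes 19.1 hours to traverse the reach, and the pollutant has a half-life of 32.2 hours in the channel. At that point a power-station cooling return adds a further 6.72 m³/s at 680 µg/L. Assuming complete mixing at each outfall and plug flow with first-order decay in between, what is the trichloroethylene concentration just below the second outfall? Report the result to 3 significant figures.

Flow-weighted average: C = (44.00·0.1000 + 4.960·621.0) / 48.96 = 3085/48.96 = 63.00 µg/L; combined flow 48.96 m³/s.
Half-life 32.2 h → k = ln 2 / 32.2 = 0.02153 h⁻¹ = 0.5166 d⁻¹.
First-order decay: C = 63.00·exp(−k·t) = 63.00·0.6629 = 41.76 µg/L.
At the second outfall, C = (48.96·41.76 + 6.720·680.0) / (48.96 + 6.720) = 118.8 µg/L.

119 µg/L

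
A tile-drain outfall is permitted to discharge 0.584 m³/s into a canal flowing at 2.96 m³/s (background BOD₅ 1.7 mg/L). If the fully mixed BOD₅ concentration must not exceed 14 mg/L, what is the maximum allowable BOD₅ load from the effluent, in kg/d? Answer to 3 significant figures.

3850 kg/d

Mass balance at the limit: 2.960·1.700 + 0.5840·Cₑ = 3.544·14 → Cₑ = 76.34 mg/L.
Load = 0.5840 m³/s × 76.34 g/m³ × 86 400 s/d = 3852 kg/d.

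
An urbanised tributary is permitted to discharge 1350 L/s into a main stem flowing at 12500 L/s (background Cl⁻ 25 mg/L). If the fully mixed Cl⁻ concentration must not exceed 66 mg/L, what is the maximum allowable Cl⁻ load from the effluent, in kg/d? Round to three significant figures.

Mass balance at the limit: 12500·25.00 + 1350·Cₑ = 13850·66 → Cₑ = 445.6 mg/L.
1350 L/s = 1.350 m³/s. Load = 1.350 m³/s × 445.6 g/m³ × 86 400 s/d = 51980 kg/d.

52000 kg/d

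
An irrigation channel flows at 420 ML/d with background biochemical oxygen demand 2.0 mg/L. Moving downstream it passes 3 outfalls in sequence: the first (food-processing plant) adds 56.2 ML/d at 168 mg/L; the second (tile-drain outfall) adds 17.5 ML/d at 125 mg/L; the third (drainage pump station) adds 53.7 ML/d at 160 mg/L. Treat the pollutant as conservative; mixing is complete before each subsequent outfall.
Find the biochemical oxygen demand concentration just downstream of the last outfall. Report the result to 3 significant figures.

Outfall 1: combined Q = 476.2 ML/d; C = (420.0·2.000 + 56.20·168.0)/476.2 = 21.59 mg/L.
Outfall 2: combined Q = 493.7 ML/d; C = (476.2·21.59 + 17.50·125.0)/493.7 = 25.26 mg/L.
Outfall 3: combined Q = 547.4 ML/d; C = (493.7·25.26 + 53.70·160.0)/547.4 = 38.47 mg/L.

38.5 mg/L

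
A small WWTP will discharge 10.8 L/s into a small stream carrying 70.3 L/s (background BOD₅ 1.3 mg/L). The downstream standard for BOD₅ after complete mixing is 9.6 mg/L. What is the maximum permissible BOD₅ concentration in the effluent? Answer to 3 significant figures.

At the limit, (Qr·Cr + Qe·Cₑ)/(Qr + Qe) = 9.6:
Cₑ = (81.10·9.6 − 70.30·1.300) / 10.80 = 63.63 mg/L.

63.6 mg/L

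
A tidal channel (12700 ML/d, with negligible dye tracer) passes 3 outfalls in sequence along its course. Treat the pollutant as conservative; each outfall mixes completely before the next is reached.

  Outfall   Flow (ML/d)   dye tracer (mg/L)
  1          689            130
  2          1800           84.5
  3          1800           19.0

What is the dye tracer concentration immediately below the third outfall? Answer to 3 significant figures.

Outfall 1: combined Q = 13390 ML/d; C = (12700·0 + 689.0·130.0)/13390 = 6.690 mg/L.
Outfall 2: combined Q = 15190 ML/d; C = (13390·6.690 + 1800·84.50)/15190 = 15.91 mg/L.
Outfall 3: combined Q = 16990 ML/d; C = (15190·15.91 + 1800·19.00)/16990 = 16.24 mg/L.

16.2 mg/L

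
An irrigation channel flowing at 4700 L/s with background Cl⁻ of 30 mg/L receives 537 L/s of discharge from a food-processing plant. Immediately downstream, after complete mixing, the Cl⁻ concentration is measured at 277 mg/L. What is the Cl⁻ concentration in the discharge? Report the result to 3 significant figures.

2440 mg/L

Mass balance: 4700·30.00 + 537.0·Cₑ = 5237·277.0
→ Cₑ = (5237·277.0 − 4700·30.00) / 537.0 = 2439 mg/L.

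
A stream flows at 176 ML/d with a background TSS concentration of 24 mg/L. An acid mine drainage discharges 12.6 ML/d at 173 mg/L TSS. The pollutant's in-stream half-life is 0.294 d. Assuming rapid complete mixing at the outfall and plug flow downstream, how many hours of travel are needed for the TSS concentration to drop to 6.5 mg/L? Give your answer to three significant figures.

Conservation of mass: C = (176.0·24.00 + 12.60·173.0) / 188.6 = 6404/188.6 = 33.95 mg/L.
Half-life 0.294 d → k = ln 2 / 0.294 = 2.358 d⁻¹.
33.95·exp(−k·t) = 6.5 → t = ln(33.95/6.5)/k = 60590 s = 16.83 h.

16.8 h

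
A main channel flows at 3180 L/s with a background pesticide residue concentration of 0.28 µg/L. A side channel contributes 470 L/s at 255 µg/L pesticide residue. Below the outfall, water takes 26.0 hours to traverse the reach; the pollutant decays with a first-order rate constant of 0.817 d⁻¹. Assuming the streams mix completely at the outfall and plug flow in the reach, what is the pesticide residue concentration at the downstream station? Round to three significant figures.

13.7 µg/L

Flow-weighted average: C = (3180·0.2800 + 470.0·255.0) / 3650 = 120700/3650 = 33.08 µg/L.
First-order decay: C = 33.08·exp(−k·t) = 33.08·0.4127 = 13.65 µg/L.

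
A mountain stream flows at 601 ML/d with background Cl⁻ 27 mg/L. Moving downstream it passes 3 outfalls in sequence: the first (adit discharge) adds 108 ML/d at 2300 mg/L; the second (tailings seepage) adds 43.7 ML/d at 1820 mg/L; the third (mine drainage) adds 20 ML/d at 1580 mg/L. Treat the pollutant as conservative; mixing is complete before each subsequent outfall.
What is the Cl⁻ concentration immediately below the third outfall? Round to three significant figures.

Below outfall 1: Q → 709.0 ML/d, C = (601.0·27.00 + 108.0·2300)/709.0 = 373.2 mg/L.
Below outfall 2: Q → 752.7 ML/d, C = (709.0·373.2 + 43.70·1820)/752.7 = 457.2 mg/L.
Below outfall 3: Q → 772.7 ML/d, C = (752.7·457.2 + 20.00·1580)/772.7 = 486.3 mg/L.

486 mg/L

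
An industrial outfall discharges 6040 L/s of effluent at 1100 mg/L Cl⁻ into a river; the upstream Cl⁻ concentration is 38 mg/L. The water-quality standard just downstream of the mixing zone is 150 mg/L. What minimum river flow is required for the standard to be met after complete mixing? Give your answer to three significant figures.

51200 L/s

Set C_mix = 150: (Q·38.00 + 6040·1100) / (Q + 6040) = 150
→ Q = 6040·(1100 − 150)/(150 − 38.00) = 51230 L/s.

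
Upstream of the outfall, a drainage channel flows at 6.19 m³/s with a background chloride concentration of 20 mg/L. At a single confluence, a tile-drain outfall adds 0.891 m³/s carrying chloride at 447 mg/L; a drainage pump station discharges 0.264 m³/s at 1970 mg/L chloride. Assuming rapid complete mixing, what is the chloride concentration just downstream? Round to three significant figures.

142 mg/L

Conservation of mass: C = (6.190·20.00 + 0.8910·447.0 + 0.2640·1970) / 7.345 = 1042/7.345 = 141.9 mg/L.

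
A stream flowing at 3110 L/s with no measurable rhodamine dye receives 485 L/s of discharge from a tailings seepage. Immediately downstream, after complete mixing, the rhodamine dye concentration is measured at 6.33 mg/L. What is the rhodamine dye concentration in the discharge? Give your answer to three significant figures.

46.9 mg/L

Mass balance: 3110·0 + 485.0·Cₑ = 3595·6.330
→ Cₑ = (3595·6.330 − 3110·0) / 485.0 = 46.92 mg/L.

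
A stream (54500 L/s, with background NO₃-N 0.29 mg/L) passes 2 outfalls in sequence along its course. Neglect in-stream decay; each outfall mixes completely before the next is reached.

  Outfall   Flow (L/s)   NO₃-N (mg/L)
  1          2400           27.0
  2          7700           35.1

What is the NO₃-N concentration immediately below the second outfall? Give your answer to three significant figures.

5.43 mg/L

Below outfall 1: Q → 56900 L/s, C = (54500·0.2900 + 2400·27.00)/56900 = 1.417 mg/L.
Below outfall 2: Q → 64600 L/s, C = (56900·1.417 + 7700·35.10)/64600 = 5.432 mg/L.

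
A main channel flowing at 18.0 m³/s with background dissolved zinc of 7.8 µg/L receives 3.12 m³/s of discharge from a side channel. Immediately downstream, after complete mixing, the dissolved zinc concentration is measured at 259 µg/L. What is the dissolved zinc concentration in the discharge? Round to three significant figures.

Mass balance: 18.00·7.800 + 3.120·Cₑ = 21.12·259.0
→ Cₑ = (21.12·259.0 − 18.00·7.800) / 3.120 = 1708 µg/L.

1710 µg/L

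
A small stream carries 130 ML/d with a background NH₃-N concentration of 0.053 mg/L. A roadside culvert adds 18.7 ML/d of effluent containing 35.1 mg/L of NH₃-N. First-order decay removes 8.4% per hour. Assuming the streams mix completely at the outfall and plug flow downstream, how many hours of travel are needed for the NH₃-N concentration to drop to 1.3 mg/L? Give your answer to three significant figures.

14.1 h

Mass balance: C = (130.0·0.05300 + 18.70·35.10) / 148.7 = 663.3/148.7 = 4.460 mg/L.
8.4%/h lost → k = −ln(1 − 0.084) = 0.08774 h⁻¹.
4.460·exp(−k·t) = 1.3 → t = ln(4.460/1.3)/k = 50590 s = 14.05 h.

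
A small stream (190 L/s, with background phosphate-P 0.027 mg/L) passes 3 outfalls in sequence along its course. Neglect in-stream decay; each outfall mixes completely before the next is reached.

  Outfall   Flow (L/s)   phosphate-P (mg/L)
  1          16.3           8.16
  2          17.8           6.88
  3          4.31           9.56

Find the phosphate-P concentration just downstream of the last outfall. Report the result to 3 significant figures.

1.32 mg/L

Below outfall 1: Q → 206.3 L/s, C = (190.0·0.02700 + 16.30·8.160)/206.3 = 0.6696 mg/L.
Below outfall 2: Q → 224.1 L/s, C = (206.3·0.6696 + 17.80·6.880)/224.1 = 1.163 mg/L.
Below outfall 3: Q → 228.4 L/s, C = (224.1·1.163 + 4.310·9.560)/228.4 = 1.321 mg/L.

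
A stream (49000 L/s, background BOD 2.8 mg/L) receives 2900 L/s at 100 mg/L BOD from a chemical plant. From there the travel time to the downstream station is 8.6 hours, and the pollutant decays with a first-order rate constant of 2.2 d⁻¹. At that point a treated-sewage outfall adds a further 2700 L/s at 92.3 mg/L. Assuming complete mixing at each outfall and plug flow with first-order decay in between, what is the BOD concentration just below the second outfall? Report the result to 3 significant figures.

After mixing, C = (49000·2.800 + 2900·100.0) / 51900 = 427200/51900 = 8.231 mg/L; combined flow 51900 L/s.
After decay, C = 8.231 × e^(−kt) = 8.231 × 0.4546 = 3.742 mg/L.
At the second outfall, C = (51900·3.742 + 2700·92.30) / (51900 + 2700) = 8.121 mg/L.

8.12 mg/L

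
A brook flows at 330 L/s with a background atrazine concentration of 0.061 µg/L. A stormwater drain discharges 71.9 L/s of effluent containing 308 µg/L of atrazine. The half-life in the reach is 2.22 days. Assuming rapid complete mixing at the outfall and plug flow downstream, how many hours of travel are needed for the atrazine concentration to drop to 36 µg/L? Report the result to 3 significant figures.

32.8 h

Conservation of mass: C = (330.0·0.06100 + 71.90·308.0) / 401.9 = 22170/401.9 = 55.15 µg/L.
Half-life 2.22 d → k = ln 2 / 2.22 = 0.3122 d⁻¹.
55.15·exp(−k·t) = 36 → t = ln(55.15/36)/k = 118000 s = 32.79 h.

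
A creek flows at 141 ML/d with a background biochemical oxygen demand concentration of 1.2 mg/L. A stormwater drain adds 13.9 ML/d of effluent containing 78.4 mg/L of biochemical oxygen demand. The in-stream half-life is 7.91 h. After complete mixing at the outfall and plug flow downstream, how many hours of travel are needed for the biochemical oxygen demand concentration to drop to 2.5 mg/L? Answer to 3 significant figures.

13.5 h

Mass balance: C = (141.0·1.200 + 13.90·78.40) / 154.9 = 1259/154.9 = 8.128 mg/L.
Half-life 7.91 h → k = ln 2 / 7.91 = 0.08763 h⁻¹ = 2.103 d⁻¹.
8.128·exp(−k·t) = 2.5 → t = ln(8.128/2.5)/k = 48430 s = 13.45 h.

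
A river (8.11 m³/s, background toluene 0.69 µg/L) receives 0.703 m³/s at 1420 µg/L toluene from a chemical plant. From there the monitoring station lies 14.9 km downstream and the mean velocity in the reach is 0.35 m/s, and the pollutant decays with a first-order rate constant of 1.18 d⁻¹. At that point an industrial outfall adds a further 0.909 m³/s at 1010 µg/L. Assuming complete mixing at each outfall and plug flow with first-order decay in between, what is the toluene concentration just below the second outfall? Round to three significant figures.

Mixed concentration C = ΣQC/ΣQ = (8.110·0.6900 + 0.7030·1420) / 8.813 = 1004/8.813 = 113.9 µg/L; combined flow 8.813 m³/s.
Travel time t = 14.9·1000 / 0.35 = 42570 s = 11.83 h.
Decay over the reach: 113.9·exp(−kt) = 113.9·0.5591 = 63.69 µg/L.
At the second outfall, C = (8.813·63.69 + 0.9090·1010) / (8.813 + 0.9090) = 152.2 µg/L.

152 µg/L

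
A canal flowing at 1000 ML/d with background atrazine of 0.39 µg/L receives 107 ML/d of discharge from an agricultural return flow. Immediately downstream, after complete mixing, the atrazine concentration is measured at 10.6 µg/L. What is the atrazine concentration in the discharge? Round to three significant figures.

Mass balance: 1000·0.3900 + 107.0·Cₑ = 1107·10.60
→ Cₑ = (1107·10.60 − 1000·0.3900) / 107.0 = 106.0 µg/L.

106 µg/L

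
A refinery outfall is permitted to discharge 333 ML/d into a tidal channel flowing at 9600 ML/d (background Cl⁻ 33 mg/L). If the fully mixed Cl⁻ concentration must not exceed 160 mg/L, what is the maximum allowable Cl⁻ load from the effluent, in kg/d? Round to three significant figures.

Mass balance at the limit: 9600·33.00 + 333.0·Cₑ = 9933·160 → Cₑ = 3821 mg/L.
333.0 ML/d = 3.854 m³/s. Load = 3.854 m³/s × 3821 g/m³ × 86 400 s/d = 1272000 kg/d.

1270000 kg/d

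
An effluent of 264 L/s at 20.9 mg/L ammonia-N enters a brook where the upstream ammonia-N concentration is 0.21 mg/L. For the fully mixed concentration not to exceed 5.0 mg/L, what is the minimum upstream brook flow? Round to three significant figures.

Set C_mix = 5.0: (Q·0.2100 + 264.0·20.90) / (Q + 264.0) = 5.0
→ Q = 264.0·(20.90 − 5.0)/(5.0 − 0.2100) = 876.3 L/s.

876 L/s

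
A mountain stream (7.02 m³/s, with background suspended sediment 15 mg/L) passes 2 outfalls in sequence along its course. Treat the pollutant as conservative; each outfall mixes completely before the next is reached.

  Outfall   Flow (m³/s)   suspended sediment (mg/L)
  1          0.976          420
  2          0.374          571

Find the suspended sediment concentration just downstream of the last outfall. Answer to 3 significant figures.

87.1 mg/L

Outfall 1: combined Q = 7.996 m³/s; C = (7.020·15.00 + 0.9760·420.0)/7.996 = 64.43 mg/L.
Outfall 2: combined Q = 8.370 m³/s; C = (7.996·64.43 + 0.3740·571.0)/8.370 = 87.07 mg/L.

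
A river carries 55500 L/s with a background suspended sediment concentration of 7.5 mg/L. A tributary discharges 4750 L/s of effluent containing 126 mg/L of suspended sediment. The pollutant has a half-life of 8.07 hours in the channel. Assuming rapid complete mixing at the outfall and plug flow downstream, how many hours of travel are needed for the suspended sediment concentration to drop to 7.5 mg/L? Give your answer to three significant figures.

9.42 h

Mixed concentration C = ΣQC/ΣQ = (55500·7.500 + 4750·126.0) / 60250 = 1015000/60250 = 16.84 mg/L.
Half-life 8.07 h → k = ln 2 / 8.07 = 0.08589 h⁻¹ = 2.061 d⁻¹.
16.84·exp(−k·t) = 7.5 → t = ln(16.84/7.5)/k = 33910 s = 9.419 h.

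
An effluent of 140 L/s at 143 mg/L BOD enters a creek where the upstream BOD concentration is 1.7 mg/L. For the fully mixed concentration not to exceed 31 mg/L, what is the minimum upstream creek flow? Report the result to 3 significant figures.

Set C_mix = 31: (Q·1.700 + 140.0·143.0) / (Q + 140.0) = 31
→ Q = 140.0·(143.0 − 31)/(31 − 1.700) = 535.2 L/s.

535 L/s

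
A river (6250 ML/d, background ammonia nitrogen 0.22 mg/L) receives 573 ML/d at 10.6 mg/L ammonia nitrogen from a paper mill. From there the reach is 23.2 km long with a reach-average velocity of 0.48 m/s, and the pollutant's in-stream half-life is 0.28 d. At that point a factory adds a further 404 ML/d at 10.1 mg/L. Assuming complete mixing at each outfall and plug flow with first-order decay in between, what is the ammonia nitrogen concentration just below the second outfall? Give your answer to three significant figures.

Mass balance: C = (6250·0.2200 + 573.0·10.60) / 6823 = 7449/6823 = 1.092 mg/L; combined flow 6823 ML/d.
Travel time t = 23.2·1000 / 0.48 = 48330 s = 13.43 h.
Half-life 0.28 d → k = ln 2 / 0.28 = 2.476 d⁻¹.
After decay, C = 1.092 × e^(−kt) = 1.092 × 0.2504 = 0.2733 mg/L.
At the second outfall, C = (6823·0.2733 + 404.0·10.10) / (6823 + 404.0) = 0.8227 mg/L.

0.823 mg/L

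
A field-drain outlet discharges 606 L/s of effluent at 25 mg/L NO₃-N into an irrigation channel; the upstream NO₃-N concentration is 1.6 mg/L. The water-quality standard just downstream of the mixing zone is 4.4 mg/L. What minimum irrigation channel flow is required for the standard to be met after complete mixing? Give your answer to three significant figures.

Set C_mix = 4.4: (Q·1.600 + 606.0·25.00) / (Q + 606.0) = 4.4
→ Q = 606.0·(25.00 − 4.4)/(4.4 − 1.600) = 4458 L/s.

4460 L/s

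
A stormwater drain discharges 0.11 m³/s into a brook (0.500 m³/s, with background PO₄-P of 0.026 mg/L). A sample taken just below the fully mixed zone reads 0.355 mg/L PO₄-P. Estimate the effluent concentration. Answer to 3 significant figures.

Mass balance: 0.5000·0.02600 + 0.1100·Cₑ = 0.6100·0.3550
→ Cₑ = (0.6100·0.3550 − 0.5000·0.02600) / 0.1100 = 1.850 mg/L.

1.85 mg/L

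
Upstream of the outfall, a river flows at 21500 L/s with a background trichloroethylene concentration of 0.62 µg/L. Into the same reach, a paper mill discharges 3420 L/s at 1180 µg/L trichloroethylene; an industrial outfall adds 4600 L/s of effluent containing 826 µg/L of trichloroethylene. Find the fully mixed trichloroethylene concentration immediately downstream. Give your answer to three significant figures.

266 µg/L

Flow-weighted average: C = (21500·0.6200 + 3420·1180 + 4600·826.0) / 29520 = 7849000/29520 = 265.9 µg/L.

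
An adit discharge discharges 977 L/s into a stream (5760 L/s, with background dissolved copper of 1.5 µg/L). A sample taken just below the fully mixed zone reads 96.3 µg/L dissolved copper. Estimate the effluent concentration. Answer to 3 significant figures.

Mass balance: 5760·1.500 + 977.0·Cₑ = 6737·96.30
→ Cₑ = (6737·96.30 − 5760·1.500) / 977.0 = 655.2 µg/L.

655 µg/L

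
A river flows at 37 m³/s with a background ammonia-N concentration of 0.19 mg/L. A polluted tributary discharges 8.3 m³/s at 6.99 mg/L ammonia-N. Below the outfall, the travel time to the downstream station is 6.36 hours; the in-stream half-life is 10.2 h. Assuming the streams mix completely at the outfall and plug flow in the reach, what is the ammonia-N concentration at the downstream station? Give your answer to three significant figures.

Flow-weighted average: C = (37.00·0.1900 + 8.300·6.990) / 45.30 = 65.05/45.30 = 1.436 mg/L.
Half-life 10.2 h → k = ln 2 / 10.2 = 0.06796 h⁻¹ = 1.631 d⁻¹.
First-order decay: C = 1.436·exp(−k·t) = 1.436·0.6491 = 0.9320 mg/L.

0.932 mg/L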